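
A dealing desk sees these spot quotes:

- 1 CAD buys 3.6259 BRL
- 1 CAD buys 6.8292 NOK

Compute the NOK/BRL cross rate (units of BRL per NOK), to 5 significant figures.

1 NOK ÷ 6.8292 = 0.14643 CAD
0.14643 CAD × 3.6259 = 0.530941 BRL

NOK/BRL = 0.53094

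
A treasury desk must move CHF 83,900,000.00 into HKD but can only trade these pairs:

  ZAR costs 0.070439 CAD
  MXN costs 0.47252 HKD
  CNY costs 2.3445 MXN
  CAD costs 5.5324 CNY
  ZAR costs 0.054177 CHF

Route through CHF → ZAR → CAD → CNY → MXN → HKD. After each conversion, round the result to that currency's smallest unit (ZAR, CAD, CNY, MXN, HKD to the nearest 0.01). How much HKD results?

CHF 83,900,000.00 ÷ 0.054177 = ZAR 1,548,627,646.42
ZAR 1,548,627,646.42 × 0.070439 = CAD 109,083,782.79
CAD 109,083,782.79 × 5.5324 = CNY 603,495,119.91
CNY 603,495,119.91 × 2.3445 = MXN 1,414,894,308.63
MXN 1,414,894,308.63 × 0.47252 = HKD 668,565,858.71

HKD 668,565,858.71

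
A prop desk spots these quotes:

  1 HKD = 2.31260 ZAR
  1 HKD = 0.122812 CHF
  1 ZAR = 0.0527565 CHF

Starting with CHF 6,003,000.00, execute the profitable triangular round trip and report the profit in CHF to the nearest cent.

Profit: CHF 39,722.50

Profitable loop is CHF → ZAR → HKD → CHF:
CHF 6,003,000.00 ÷ 0.0527565 = ZAR 113,786,926.73
ZAR 113,786,926.73 ÷ 2.31260 = HKD 49,203,029.81
HKD 49,203,029.81 × 0.122812 = CHF 6,042,722.50
Profit = CHF 6,042,722.50 − CHF 6,003,000.00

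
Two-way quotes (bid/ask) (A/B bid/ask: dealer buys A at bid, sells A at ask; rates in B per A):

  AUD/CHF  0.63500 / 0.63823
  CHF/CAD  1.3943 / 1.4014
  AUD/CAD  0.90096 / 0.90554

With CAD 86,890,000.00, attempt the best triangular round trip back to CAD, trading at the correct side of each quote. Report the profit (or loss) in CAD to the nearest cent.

Net profit: CAD 635,777.98

Best loop CAD → CHF → AUD → CAD:
CAD 86,890,000.00 ÷ 1.4014 (buy CHF at ask) = CHF 62,002,283.43
CHF 62,002,283.43 ÷ 0.63823 (buy AUD at ask) = AUD 97,147,240.70
AUD 97,147,240.70 × 0.90096 (sell AUD at bid) = CAD 87,525,777.98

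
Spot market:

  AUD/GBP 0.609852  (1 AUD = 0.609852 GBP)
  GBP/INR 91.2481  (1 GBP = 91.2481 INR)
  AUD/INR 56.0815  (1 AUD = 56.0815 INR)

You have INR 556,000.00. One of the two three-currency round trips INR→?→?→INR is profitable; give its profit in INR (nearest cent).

Profitable loop is INR → GBP → AUD → INR:
INR 556,000.00 ÷ 91.2481 = GBP 6,093.28
GBP 6,093.28 ÷ 0.609852 = AUD 9,991.40
AUD 9,991.40 × 56.0815 = INR 560,332.91
Profit = INR 560,332.91 − INR 556,000.00

Profit: INR 4,332.91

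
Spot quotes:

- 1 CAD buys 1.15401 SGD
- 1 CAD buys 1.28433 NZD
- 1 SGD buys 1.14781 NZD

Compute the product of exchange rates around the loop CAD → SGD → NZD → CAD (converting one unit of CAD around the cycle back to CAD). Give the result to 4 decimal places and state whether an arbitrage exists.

Around CAD → SGD → NZD → CAD: 1 × 1.15401 × 1.14781 ÷ 1.28433 = 1.031343
Product > 1; profitable direction is CAD → SGD → NZD → CAD.

1.0313 (arbitrage exists)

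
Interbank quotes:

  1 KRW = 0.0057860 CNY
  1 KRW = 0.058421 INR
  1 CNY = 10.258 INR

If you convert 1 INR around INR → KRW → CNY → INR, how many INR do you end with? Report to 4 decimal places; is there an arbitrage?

Around INR → KRW → CNY → INR: 1 ÷ 0.058421 × 0.0057860 × 10.258 = 1.015950
Product > 1; profitable direction is INR → KRW → CNY → INR.

1.0159 (arbitrage exists)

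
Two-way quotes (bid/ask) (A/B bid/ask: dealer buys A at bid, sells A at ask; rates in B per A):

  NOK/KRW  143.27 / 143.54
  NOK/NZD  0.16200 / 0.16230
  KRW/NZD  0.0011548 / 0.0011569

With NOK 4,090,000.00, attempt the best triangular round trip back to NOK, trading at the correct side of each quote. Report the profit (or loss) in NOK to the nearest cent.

Best loop NOK → KRW → NZD → NOK:
NOK 4,090,000.00 × 143.27 (sell NOK at bid) = KRW 585,974,300
KRW 585,974,300 × 0.0011548 (sell KRW at bid) = NZD 676,683.12
NZD 676,683.12 ÷ 0.16230 (buy NOK at ask) = NOK 4,169,335.32

Net profit: NOK 79,335.32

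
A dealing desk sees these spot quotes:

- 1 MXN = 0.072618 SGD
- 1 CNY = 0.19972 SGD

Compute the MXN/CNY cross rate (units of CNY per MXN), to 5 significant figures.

MXN/CNY = 0.36360

1 MXN × 0.072618 = 0.072618 SGD
0.072618 SGD ÷ 0.19972 = 0.363599 CNY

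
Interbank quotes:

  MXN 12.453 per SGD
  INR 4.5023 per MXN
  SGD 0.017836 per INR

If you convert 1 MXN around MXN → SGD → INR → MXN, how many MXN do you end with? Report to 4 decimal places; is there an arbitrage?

1.0000 (no arbitrage)

Around MXN → SGD → INR → MXN: 1 ÷ 12.453 ÷ 0.017836 ÷ 4.5023 = 0.999986
Product ≈ 1 (deviation 0.001%, within rounding noise).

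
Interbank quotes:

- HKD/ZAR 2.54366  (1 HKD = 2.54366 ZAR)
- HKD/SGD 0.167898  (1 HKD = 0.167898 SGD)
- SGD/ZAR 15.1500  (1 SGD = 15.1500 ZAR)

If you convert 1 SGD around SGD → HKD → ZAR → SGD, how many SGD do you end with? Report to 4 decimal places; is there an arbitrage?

Around SGD → HKD → ZAR → SGD: 1 ÷ 0.167898 × 2.54366 ÷ 15.1500 = 1.000002
Product ≈ 1 (deviation 0.000%, within rounding noise).

1.0000 (no arbitrage)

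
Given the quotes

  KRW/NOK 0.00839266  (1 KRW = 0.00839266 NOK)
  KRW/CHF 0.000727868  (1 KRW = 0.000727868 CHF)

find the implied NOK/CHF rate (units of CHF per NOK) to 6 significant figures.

1 NOK ÷ 0.00839266 = 119.152 KRW
119.152 KRW × 0.000727868 = 0.0867267 CHF

NOK/CHF = 0.0867267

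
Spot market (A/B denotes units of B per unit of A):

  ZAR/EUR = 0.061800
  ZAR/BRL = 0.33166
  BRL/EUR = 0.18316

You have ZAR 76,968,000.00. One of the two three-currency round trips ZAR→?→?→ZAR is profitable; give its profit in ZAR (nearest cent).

Profitable loop is ZAR → EUR → BRL → ZAR:
ZAR 76,968,000.00 × 0.061800 = EUR 4,756,622.40
EUR 4,756,622.40 ÷ 0.18316 = BRL 25,969,766.32
BRL 25,969,766.32 ÷ 0.33166 = ZAR 78,302,376.91
Profit = ZAR 78,302,376.91 − ZAR 76,968,000.00

Profit: ZAR 1,334,376.91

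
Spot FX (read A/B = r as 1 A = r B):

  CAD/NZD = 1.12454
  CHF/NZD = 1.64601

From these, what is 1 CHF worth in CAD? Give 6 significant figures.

1 CHF × 1.64601 = 1.64601 NZD
1.64601 NZD ÷ 1.12454 = 1.46372 CAD

CHF/CAD = 1.46372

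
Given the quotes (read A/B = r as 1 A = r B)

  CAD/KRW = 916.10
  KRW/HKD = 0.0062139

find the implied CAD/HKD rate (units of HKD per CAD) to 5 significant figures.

1 CAD × 916.10 = 916.1 KRW
916.1 KRW × 0.0062139 = 5.69255 HKD

CAD/HKD = 5.6926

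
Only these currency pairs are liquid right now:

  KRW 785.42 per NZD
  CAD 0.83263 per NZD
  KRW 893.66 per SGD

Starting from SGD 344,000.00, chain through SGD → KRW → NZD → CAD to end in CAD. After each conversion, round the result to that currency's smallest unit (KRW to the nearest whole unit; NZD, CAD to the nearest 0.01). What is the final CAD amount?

CAD 325,897.38

SGD 344,000.00 × 893.66 = KRW 307,419,040
KRW 307,419,040 ÷ 785.42 = NZD 391,407.20
NZD 391,407.20 × 0.83263 = CAD 325,897.38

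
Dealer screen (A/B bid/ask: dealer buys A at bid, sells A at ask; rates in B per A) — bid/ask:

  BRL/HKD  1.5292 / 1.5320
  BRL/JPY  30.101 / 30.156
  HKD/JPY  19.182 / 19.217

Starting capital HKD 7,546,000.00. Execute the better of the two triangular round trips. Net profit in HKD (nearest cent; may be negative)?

Net profit: HKD 169,309.80

Best loop HKD → BRL → JPY → HKD:
HKD 7,546,000.00 ÷ 1.5320 (buy BRL at ask) = BRL 4,925,587.47
BRL 4,925,587.47 × 30.101 (sell BRL at bid) = JPY 148,265,108
JPY 148,265,108 ÷ 19.217 (buy HKD at ask) = HKD 7,715,309.80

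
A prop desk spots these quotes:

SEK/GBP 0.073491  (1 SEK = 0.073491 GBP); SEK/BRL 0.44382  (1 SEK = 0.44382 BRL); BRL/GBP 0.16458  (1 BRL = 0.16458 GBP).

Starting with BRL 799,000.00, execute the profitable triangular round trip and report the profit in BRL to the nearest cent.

Profitable loop is BRL → SEK → GBP → BRL:
BRL 799,000.00 ÷ 0.44382 = SEK 1,800,279.39
SEK 1,800,279.39 × 0.073491 = GBP 132,304.33
GBP 132,304.33 ÷ 0.16458 = BRL 803,890.71
Profit = BRL 803,890.71 − BRL 799,000.00

Profit: BRL 4,890.71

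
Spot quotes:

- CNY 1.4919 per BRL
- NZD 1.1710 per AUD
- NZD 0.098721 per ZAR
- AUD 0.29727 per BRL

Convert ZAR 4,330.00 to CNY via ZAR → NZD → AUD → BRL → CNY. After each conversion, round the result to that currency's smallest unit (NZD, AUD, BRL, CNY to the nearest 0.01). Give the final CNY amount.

CNY 1,832.01

ZAR 4,330.00 × 0.098721 = NZD 427.46
NZD 427.46 ÷ 1.1710 = AUD 365.04
AUD 365.04 ÷ 0.29727 = BRL 1,227.97
BRL 1,227.97 × 1.4919 = CNY 1,832.01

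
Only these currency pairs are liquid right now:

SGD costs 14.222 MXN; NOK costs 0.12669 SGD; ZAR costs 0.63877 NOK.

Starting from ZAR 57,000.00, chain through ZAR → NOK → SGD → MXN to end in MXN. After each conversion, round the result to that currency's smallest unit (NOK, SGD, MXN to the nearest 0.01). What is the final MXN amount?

MXN 65,602.81

ZAR 57,000.00 × 0.63877 = NOK 36,409.89
NOK 36,409.89 × 0.12669 = SGD 4,612.77
SGD 4,612.77 × 14.222 = MXN 65,602.81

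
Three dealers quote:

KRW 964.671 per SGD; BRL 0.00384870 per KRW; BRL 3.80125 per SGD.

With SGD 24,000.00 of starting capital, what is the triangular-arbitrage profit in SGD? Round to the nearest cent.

Profit: SGD 572.22

Profitable loop is SGD → BRL → KRW → SGD:
SGD 24,000.00 × 3.80125 = BRL 91,230.00
BRL 91,230.00 ÷ 0.00384870 = KRW 23,704,108
KRW 23,704,108 ÷ 964.671 = SGD 24,572.22
Profit = SGD 24,572.22 − SGD 24,000.00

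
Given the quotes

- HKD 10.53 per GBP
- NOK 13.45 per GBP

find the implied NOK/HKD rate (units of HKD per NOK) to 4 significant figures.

1 NOK ÷ 13.45 = 0.0743494 GBP
0.0743494 GBP × 10.53 = 0.7829 HKD

NOK/HKD = 0.7829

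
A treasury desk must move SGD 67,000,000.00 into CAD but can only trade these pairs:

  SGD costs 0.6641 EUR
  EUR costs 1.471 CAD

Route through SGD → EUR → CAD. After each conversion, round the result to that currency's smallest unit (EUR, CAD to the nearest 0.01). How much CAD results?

CAD 65,451,703.70

SGD 67,000,000.00 × 0.6641 = EUR 44,494,700.00
EUR 44,494,700.00 × 1.471 = CAD 65,451,703.70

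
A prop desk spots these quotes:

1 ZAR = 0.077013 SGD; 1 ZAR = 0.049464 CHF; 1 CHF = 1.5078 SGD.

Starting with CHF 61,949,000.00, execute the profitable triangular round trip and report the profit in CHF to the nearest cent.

Profitable loop is CHF → ZAR → SGD → CHF:
CHF 61,949,000.00 ÷ 0.049464 = ZAR 1,252,405,790.07
ZAR 1,252,405,790.07 × 0.077013 = SGD 96,451,527.11
SGD 96,451,527.11 ÷ 1.5078 = CHF 63,968,382.48
Profit = CHF 63,968,382.48 − CHF 61,949,000.00

Profit: CHF 2,019,382.48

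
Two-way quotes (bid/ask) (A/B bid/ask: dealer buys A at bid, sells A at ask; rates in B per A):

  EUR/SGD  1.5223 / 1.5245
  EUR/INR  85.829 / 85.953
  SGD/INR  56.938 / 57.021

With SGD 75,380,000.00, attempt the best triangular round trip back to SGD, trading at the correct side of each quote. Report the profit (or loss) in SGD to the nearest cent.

Net profit: SGD 634,693.58

Best loop SGD → INR → EUR → SGD:
SGD 75,380,000.00 × 56.938 (sell SGD at bid) = INR 4,291,986,440.00
INR 4,291,986,440.00 ÷ 85.953 (buy EUR at ask) = EUR 49,934,108.64
EUR 49,934,108.64 × 1.5223 (sell EUR at bid) = SGD 76,014,693.58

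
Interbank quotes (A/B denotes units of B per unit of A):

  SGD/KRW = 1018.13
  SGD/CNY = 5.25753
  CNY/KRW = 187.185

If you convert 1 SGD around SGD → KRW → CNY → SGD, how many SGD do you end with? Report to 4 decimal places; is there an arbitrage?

1.0345 (arbitrage exists)

Around SGD → KRW → CNY → SGD: 1 × 1018.13 ÷ 187.185 ÷ 5.25753 = 1.034547
Product > 1; profitable direction is SGD → KRW → CNY → SGD.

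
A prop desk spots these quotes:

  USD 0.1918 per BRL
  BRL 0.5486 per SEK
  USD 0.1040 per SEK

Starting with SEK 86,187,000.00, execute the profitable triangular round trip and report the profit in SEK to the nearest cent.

Profit: SEK 1,012,266.31

Profitable loop is SEK → BRL → USD → SEK:
SEK 86,187,000.00 × 0.5486 = BRL 47,282,188.20
BRL 47,282,188.20 × 0.1918 = USD 9,068,723.70
USD 9,068,723.70 ÷ 0.1040 = SEK 87,199,266.31
Profit = SEK 87,199,266.31 − SEK 86,187,000.00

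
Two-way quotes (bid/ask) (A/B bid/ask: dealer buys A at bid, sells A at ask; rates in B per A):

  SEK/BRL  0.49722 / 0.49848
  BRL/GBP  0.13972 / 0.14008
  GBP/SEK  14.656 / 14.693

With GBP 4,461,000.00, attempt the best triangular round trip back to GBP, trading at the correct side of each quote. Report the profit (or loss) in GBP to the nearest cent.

Best loop GBP → SEK → BRL → GBP:
GBP 4,461,000.00 × 14.656 (sell GBP at bid) = SEK 65,380,416.00
SEK 65,380,416.00 × 0.49722 (sell SEK at bid) = BRL 32,508,450.44
BRL 32,508,450.44 × 0.13972 (sell BRL at bid) = GBP 4,542,080.70

Net profit: GBP 81,080.70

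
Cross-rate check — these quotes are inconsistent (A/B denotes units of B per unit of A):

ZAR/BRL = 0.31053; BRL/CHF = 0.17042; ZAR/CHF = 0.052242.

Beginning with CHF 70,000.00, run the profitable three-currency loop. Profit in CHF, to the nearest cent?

Profitable loop is CHF → ZAR → BRL → CHF:
CHF 70,000.00 ÷ 0.052242 = ZAR 1,339,918.07
ZAR 1,339,918.07 × 0.31053 = BRL 416,084.76
BRL 416,084.76 × 0.17042 = CHF 70,909.16
Profit = CHF 70,909.16 − CHF 70,000.00

Profit: CHF 909.16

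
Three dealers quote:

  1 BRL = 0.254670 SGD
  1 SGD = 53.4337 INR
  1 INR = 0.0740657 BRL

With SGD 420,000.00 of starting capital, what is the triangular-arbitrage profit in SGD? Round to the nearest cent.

Profit: SGD 3,310.91

Profitable loop is SGD → INR → BRL → SGD:
SGD 420,000.00 × 53.4337 = INR 22,442,154.00
INR 22,442,154.00 × 0.0740657 = BRL 1,662,193.85
BRL 1,662,193.85 × 0.254670 = SGD 423,310.91
Profit = SGD 423,310.91 − SGD 420,000.00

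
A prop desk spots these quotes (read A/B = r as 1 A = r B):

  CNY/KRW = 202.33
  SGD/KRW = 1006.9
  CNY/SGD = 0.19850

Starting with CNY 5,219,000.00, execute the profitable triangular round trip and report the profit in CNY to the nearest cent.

Profit: CNY 64,244.70

Profitable loop is CNY → KRW → SGD → CNY:
CNY 5,219,000.00 × 202.33 = KRW 1,055,960,270
KRW 1,055,960,270 ÷ 1006.9 = SGD 1,048,724.07
SGD 1,048,724.07 ÷ 0.19850 = CNY 5,283,244.70
Profit = CNY 5,283,244.70 − CNY 5,219,000.00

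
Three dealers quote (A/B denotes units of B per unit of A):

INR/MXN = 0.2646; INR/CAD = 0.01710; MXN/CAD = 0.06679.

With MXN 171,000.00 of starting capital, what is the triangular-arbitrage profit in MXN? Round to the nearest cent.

Profit: MXN 5,726.34

Profitable loop is MXN → CAD → INR → MXN:
MXN 171,000.00 × 0.06679 = CAD 11,421.09
CAD 11,421.09 ÷ 0.01710 = INR 667,900.00
INR 667,900.00 × 0.2646 = MXN 176,726.34
Profit = MXN 176,726.34 − MXN 171,000.00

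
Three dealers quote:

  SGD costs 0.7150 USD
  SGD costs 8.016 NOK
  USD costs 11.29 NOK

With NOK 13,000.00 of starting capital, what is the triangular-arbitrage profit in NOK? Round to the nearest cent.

Profit: NOK 91.39

Profitable loop is NOK → SGD → USD → NOK:
NOK 13,000.00 ÷ 8.016 = SGD 1,621.76
SGD 1,621.76 × 0.7150 = USD 1,159.56
USD 1,159.56 × 11.29 = NOK 13,091.39
Profit = NOK 13,091.39 − NOK 13,000.00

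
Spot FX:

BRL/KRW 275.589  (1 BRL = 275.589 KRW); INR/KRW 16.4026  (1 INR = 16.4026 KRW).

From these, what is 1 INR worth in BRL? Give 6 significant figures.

1 INR × 16.4026 = 16.4026 KRW
16.4026 KRW ÷ 275.589 = 0.0595183 BRL

INR/BRL = 0.0595183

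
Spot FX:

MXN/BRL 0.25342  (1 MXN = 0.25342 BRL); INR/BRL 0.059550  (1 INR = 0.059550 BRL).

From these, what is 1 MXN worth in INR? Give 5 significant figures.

1 MXN × 0.25342 = 0.25342 BRL
0.25342 BRL ÷ 0.059550 = 4.25558 INR

MXN/INR = 4.2556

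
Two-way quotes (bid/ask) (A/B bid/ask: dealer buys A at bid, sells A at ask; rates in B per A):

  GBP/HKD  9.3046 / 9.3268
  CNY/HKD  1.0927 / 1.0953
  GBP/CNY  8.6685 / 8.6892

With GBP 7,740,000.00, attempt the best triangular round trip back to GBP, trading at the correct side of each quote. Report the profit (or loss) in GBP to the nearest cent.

Best loop GBP → CNY → HKD → GBP:
GBP 7,740,000.00 × 8.6685 (sell GBP at bid) = CNY 67,094,190.00
CNY 67,094,190.00 × 1.0927 (sell CNY at bid) = HKD 73,313,821.41
HKD 73,313,821.41 ÷ 9.3268 (buy GBP at ask) = GBP 7,860,554.68

Net profit: GBP 120,554.68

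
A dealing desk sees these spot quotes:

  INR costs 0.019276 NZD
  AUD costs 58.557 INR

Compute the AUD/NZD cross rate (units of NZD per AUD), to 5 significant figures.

1 AUD × 58.557 = 58.557 INR
58.557 INR × 0.019276 = 1.12874 NZD

AUD/NZD = 1.1287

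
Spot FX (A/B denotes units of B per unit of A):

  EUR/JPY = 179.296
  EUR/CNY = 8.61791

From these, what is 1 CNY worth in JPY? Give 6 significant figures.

CNY/JPY = 20.8050

1 CNY ÷ 8.61791 = 0.116037 EUR
0.116037 EUR × 179.296 = 20.805 JPY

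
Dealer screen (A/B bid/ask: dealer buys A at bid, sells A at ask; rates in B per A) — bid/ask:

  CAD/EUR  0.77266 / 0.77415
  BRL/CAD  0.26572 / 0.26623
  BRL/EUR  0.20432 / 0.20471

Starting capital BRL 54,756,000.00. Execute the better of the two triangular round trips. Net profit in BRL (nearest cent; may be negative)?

Net profit: BRL 160,813.54

Best loop BRL → CAD → EUR → BRL:
BRL 54,756,000.00 × 0.26572 (sell BRL at bid) = CAD 14,549,764.32
CAD 14,549,764.32 × 0.77266 (sell CAD at bid) = EUR 11,242,020.90
EUR 11,242,020.90 ÷ 0.20471 (buy BRL at ask) = BRL 54,916,813.54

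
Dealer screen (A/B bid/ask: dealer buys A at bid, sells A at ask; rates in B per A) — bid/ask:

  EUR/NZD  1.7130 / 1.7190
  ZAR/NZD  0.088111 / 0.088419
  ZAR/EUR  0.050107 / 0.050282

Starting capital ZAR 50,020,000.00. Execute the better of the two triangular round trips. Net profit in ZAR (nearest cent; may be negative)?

Net profit: ZAR 970,045.23

Best loop ZAR → NZD → EUR → ZAR:
ZAR 50,020,000.00 × 0.088111 (sell ZAR at bid) = NZD 4,407,312.22
NZD 4,407,312.22 ÷ 1.7190 (buy EUR at ask) = EUR 2,563,881.45
EUR 2,563,881.45 ÷ 0.050282 (buy ZAR at ask) = ZAR 50,990,045.23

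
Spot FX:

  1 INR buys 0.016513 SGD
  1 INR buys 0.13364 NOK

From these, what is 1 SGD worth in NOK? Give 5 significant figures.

1 SGD ÷ 0.016513 = 60.5583 INR
60.5583 INR × 0.13364 = 8.09302 NOK

SGD/NOK = 8.0930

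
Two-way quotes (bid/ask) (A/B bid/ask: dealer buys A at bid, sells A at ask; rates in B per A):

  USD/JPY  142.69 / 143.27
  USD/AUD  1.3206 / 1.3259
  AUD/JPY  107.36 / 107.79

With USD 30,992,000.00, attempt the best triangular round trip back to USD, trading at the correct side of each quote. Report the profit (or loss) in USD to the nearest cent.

Net result: USD -49,606.93 (no profitable arbitrage after spreads)

Best loop USD → JPY → AUD → USD:
USD 30,992,000.00 × 142.69 (sell USD at bid) = JPY 4,422,248,480
JPY 4,422,248,480 ÷ 107.79 (buy AUD at ask) = AUD 41,026,518.97
AUD 41,026,518.97 ÷ 1.3259 (buy USD at ask) = USD 30,942,393.07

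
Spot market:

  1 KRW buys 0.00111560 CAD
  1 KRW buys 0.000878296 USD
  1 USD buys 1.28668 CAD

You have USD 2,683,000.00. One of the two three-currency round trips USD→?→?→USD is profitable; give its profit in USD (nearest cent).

Profitable loop is USD → CAD → KRW → USD:
USD 2,683,000.00 × 1.28668 = CAD 3,452,162.44
CAD 3,452,162.44 ÷ 0.00111560 = KRW 3,094,444,640
KRW 3,094,444,640 × 0.000878296 = USD 2,717,838.35
Profit = USD 2,717,838.35 − USD 2,683,000.00

Profit: USD 34,838.35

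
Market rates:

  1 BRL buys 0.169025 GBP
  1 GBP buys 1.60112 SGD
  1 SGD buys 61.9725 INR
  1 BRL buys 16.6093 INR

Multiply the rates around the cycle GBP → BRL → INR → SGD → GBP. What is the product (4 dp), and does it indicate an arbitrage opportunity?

Around GBP → BRL → INR → SGD → GBP: 1 ÷ 0.169025 × 16.6093 ÷ 61.9725 ÷ 1.60112 = 0.990324
Product < 1; profitable direction is GBP → SGD → INR → BRL → GBP.

0.9903 (arbitrage exists)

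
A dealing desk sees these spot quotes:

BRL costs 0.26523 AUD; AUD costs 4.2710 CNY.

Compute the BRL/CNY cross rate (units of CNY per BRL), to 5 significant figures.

1 BRL × 0.26523 = 0.26523 AUD
0.26523 AUD × 4.2710 = 1.1328 CNY

BRL/CNY = 1.1328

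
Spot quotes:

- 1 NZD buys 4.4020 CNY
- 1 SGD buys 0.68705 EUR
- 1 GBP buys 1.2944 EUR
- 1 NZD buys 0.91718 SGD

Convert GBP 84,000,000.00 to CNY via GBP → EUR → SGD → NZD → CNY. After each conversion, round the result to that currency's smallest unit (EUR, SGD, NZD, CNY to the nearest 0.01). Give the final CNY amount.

CNY 759,547,447.54

GBP 84,000,000.00 × 1.2944 = EUR 108,729,600.00
EUR 108,729,600.00 ÷ 0.68705 = SGD 158,255,731.02
SGD 158,255,731.02 ÷ 0.91718 = NZD 172,545,989.90
NZD 172,545,989.90 × 4.4020 = CNY 759,547,447.54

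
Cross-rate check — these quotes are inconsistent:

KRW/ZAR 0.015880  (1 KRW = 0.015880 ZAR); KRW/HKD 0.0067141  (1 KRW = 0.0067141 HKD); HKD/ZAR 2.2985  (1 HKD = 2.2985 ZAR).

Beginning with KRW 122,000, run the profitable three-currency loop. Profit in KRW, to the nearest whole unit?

Profit: KRW 3,539

Profitable loop is KRW → ZAR → HKD → KRW:
KRW 122,000 × 0.015880 = ZAR 1,937.36
ZAR 1,937.36 ÷ 2.2985 = HKD 842.88
HKD 842.88 ÷ 0.0067141 = KRW 125,539
Profit = KRW 125,539 − KRW 122,000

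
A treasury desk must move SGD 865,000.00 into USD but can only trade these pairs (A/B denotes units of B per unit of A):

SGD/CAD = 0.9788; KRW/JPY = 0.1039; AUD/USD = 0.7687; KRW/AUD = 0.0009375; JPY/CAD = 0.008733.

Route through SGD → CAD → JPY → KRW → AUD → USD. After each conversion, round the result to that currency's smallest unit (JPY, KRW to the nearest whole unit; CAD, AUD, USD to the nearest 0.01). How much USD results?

SGD 865,000.00 × 0.9788 = CAD 846,662.00
CAD 846,662.00 ÷ 0.008733 = JPY 96,949,731
JPY 96,949,731 ÷ 0.1039 = KRW 933,106,169
KRW 933,106,169 × 0.0009375 = AUD 874,787.03
AUD 874,787.03 × 0.7687 = USD 672,448.79

USD 672,448.79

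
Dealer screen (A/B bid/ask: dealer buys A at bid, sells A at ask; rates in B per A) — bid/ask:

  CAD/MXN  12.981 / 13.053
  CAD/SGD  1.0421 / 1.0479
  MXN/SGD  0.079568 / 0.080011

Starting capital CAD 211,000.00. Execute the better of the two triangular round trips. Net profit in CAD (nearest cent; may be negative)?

Net result: CAD -461.36 (no profitable arbitrage after spreads)

Best loop CAD → SGD → MXN → CAD:
CAD 211,000.00 × 1.0421 (sell CAD at bid) = SGD 219,883.10
SGD 219,883.10 ÷ 0.080011 (buy MXN at ask) = MXN 2,748,160.88
MXN 2,748,160.88 ÷ 13.053 (buy CAD at ask) = CAD 210,538.64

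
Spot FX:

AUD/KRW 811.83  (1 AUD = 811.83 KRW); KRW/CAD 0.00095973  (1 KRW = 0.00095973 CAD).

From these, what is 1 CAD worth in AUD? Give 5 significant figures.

CAD/AUD = 1.2835

1 CAD ÷ 0.00095973 = 1041.96 KRW
1041.96 KRW ÷ 811.83 = 1.28347 AUD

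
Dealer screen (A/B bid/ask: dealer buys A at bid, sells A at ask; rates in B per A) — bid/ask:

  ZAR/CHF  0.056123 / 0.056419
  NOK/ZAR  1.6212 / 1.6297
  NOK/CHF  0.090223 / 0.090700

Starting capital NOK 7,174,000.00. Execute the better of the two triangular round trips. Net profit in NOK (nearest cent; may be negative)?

Net profit: NOK 22,669.49

Best loop NOK → ZAR → CHF → NOK:
NOK 7,174,000.00 × 1.6212 (sell NOK at bid) = ZAR 11,630,488.80
ZAR 11,630,488.80 × 0.056123 (sell ZAR at bid) = CHF 652,737.92
CHF 652,737.92 ÷ 0.090700 (buy NOK at ask) = NOK 7,196,669.49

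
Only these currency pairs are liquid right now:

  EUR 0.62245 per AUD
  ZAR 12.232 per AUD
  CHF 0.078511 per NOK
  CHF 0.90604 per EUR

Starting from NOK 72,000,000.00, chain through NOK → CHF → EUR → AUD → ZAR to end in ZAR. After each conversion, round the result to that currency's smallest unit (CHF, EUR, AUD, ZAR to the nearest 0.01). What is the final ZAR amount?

ZAR 122,605,128.16

NOK 72,000,000.00 × 0.078511 = CHF 5,652,792.00
CHF 5,652,792.00 ÷ 0.90604 = EUR 6,239,009.32
EUR 6,239,009.32 ÷ 0.62245 = AUD 10,023,310.02
AUD 10,023,310.02 × 12.232 = ZAR 122,605,128.16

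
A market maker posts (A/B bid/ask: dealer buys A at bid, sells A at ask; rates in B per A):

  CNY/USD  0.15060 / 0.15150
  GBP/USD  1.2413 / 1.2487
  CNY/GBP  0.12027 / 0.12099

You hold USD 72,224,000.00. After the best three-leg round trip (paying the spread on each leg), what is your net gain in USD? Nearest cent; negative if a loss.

Net result: USD -229,566.16 (no profitable arbitrage after spreads)

Best loop USD → GBP → CNY → USD:
USD 72,224,000.00 ÷ 1.2487 (buy GBP at ask) = GBP 57,839,352.93
GBP 57,839,352.93 ÷ 0.12099 (buy CNY at ask) = CNY 478,050,689.54
CNY 478,050,689.54 × 0.15060 (sell CNY at bid) = USD 71,994,433.84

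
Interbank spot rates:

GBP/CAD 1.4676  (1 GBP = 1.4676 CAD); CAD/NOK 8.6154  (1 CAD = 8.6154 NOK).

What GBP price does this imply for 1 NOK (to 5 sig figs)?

1 NOK ÷ 8.6154 = 0.116071 CAD
0.116071 CAD ÷ 1.4676 = 0.0790891 GBP

NOK/GBP = 0.079089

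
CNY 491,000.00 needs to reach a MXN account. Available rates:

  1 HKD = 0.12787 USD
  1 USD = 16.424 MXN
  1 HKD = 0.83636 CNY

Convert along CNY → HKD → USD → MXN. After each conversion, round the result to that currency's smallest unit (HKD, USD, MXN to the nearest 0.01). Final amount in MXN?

CNY 491,000.00 ÷ 0.83636 = HKD 587,067.77
HKD 587,067.77 × 0.12787 = USD 75,068.36
USD 75,068.36 × 16.424 = MXN 1,232,922.74

MXN 1,232,922.74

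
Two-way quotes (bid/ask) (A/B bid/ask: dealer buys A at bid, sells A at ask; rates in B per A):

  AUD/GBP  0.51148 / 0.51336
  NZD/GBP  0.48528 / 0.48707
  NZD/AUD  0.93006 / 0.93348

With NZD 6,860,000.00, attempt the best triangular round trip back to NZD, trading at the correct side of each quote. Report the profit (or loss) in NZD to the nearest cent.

Net profit: NZD 86,874.69

Best loop NZD → GBP → AUD → NZD:
NZD 6,860,000.00 × 0.48528 (sell NZD at bid) = GBP 3,329,020.80
GBP 3,329,020.80 ÷ 0.51336 (buy AUD at ask) = AUD 6,484,768.58
AUD 6,484,768.58 ÷ 0.93348 (buy NZD at ask) = NZD 6,946,874.69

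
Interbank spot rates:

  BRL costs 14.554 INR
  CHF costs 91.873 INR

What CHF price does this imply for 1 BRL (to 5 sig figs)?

1 BRL × 14.554 = 14.554 INR
14.554 INR ÷ 91.873 = 0.158414 CHF

BRL/CHF = 0.15841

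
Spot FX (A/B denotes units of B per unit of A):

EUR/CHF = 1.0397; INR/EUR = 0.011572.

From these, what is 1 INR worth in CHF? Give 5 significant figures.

INR/CHF = 0.012031

1 INR × 0.011572 = 0.011572 EUR
0.011572 EUR × 1.0397 = 0.0120314 CHF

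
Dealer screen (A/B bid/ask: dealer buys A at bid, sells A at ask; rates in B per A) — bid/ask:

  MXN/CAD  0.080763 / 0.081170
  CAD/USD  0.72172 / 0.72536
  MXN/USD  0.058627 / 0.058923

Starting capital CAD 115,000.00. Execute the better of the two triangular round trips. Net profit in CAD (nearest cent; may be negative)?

Net result: CAD -489.22 (no profitable arbitrage after spreads)

Best loop CAD → MXN → USD → CAD:
CAD 115,000.00 ÷ 0.081170 (buy MXN at ask) = MXN 1,416,779.60
MXN 1,416,779.60 × 0.058627 (sell MXN at bid) = USD 83,061.54
USD 83,061.54 ÷ 0.72536 (buy CAD at ask) = CAD 114,510.78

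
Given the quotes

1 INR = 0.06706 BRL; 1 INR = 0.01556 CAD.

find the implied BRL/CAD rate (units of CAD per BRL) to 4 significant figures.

1 BRL ÷ 0.06706 = 14.912 INR
14.912 INR × 0.01556 = 0.232031 CAD

BRL/CAD = 0.2320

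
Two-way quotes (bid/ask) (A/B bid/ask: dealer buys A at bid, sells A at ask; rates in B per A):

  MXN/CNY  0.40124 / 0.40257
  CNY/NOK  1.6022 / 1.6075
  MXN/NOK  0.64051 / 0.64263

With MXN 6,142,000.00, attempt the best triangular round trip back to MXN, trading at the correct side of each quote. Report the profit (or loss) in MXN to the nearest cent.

Best loop MXN → CNY → NOK → MXN:
MXN 6,142,000.00 × 0.40124 (sell MXN at bid) = CNY 2,464,416.08
CNY 2,464,416.08 × 1.6022 (sell CNY at bid) = NOK 3,948,487.44
NOK 3,948,487.44 ÷ 0.64263 (buy MXN at ask) = MXN 6,144,262.55

Net profit: MXN 2,262.55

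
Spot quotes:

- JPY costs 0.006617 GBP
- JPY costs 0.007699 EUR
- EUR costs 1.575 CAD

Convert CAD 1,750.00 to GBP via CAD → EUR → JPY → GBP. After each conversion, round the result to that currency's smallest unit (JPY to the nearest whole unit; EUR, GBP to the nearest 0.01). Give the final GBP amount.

CAD 1,750.00 ÷ 1.575 = EUR 1,111.11
EUR 1,111.11 ÷ 0.007699 = JPY 144,319
JPY 144,319 × 0.006617 = GBP 954.96

GBP 954.96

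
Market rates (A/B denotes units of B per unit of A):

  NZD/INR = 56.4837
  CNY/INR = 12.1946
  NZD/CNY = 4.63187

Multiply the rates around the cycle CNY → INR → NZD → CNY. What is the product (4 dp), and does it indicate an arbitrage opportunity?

Around CNY → INR → NZD → CNY: 1 × 12.1946 ÷ 56.4837 × 4.63187 = 1.000002
Product ≈ 1 (deviation 0.000%, within rounding noise).

1.0000 (no arbitrage)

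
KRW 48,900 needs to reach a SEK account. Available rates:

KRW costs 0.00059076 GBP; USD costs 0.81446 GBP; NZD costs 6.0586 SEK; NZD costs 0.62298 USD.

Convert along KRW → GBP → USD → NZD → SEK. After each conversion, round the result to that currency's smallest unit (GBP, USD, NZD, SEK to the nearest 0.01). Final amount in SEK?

SEK 344.98

KRW 48,900 × 0.00059076 = GBP 28.89
GBP 28.89 ÷ 0.81446 = USD 35.47
USD 35.47 ÷ 0.62298 = NZD 56.94
NZD 56.94 × 6.0586 = SEK 344.98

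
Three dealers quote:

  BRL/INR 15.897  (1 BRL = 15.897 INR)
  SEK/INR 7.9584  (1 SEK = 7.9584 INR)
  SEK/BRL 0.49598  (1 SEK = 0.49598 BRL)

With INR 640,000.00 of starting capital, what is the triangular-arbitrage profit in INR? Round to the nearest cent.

Profit: INR 5,990.90

Profitable loop is INR → BRL → SEK → INR:
INR 640,000.00 ÷ 15.897 = BRL 40,259.17
BRL 40,259.17 ÷ 0.49598 = SEK 81,170.95
SEK 81,170.95 × 7.9584 = INR 645,990.90
Profit = INR 645,990.90 − INR 640,000.00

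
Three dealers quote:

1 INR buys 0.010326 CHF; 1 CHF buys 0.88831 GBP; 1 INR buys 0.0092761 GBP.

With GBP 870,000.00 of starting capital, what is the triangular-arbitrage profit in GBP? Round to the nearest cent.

Profitable loop is GBP → CHF → INR → GBP:
GBP 870,000.00 ÷ 0.88831 = CHF 979,387.83
CHF 979,387.83 ÷ 0.010326 = INR 94,846,777.68
INR 94,846,777.68 × 0.0092761 = GBP 879,808.19
Profit = GBP 879,808.19 − GBP 870,000.00

Profit: GBP 9,808.19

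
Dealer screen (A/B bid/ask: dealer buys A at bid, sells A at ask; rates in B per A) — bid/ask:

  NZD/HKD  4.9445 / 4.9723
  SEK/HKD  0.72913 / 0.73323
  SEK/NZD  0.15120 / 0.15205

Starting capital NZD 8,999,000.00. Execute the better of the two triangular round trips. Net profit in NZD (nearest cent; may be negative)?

Best loop NZD → HKD → SEK → NZD:
NZD 8,999,000.00 × 4.9445 (sell NZD at bid) = HKD 44,495,555.50
HKD 44,495,555.50 ÷ 0.73323 (buy SEK at ask) = SEK 60,684,308.47
SEK 60,684,308.47 × 0.15120 (sell SEK at bid) = NZD 9,175,467.44

Net profit: NZD 176,467.44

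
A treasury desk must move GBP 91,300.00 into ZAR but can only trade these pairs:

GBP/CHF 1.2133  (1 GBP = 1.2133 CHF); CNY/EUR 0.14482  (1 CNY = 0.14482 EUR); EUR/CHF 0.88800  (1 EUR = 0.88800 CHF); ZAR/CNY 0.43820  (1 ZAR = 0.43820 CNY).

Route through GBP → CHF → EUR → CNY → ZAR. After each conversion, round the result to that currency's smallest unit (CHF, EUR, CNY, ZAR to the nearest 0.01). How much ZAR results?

GBP 91,300.00 × 1.2133 = CHF 110,774.29
CHF 110,774.29 ÷ 0.88800 = EUR 124,745.82
EUR 124,745.82 ÷ 0.14482 = CNY 861,385.31
CNY 861,385.31 ÷ 0.43820 = ZAR 1,965,735.53

ZAR 1,965,735.53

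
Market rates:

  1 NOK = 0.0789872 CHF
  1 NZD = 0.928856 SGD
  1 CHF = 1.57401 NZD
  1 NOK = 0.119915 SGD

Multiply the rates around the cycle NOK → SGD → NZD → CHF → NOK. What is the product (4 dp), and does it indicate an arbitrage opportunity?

1.0384 (arbitrage exists)

Around NOK → SGD → NZD → CHF → NOK: 1 × 0.119915 ÷ 0.928856 ÷ 1.57401 ÷ 0.0789872 = 1.038391
Product > 1; profitable direction is NOK → SGD → NZD → CHF → NOK.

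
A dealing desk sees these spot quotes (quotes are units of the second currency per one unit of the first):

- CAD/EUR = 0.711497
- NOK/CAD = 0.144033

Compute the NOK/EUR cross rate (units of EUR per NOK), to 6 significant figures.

1 NOK × 0.144033 = 0.144033 CAD
0.144033 CAD × 0.711497 = 0.102479 EUR

NOK/EUR = 0.102479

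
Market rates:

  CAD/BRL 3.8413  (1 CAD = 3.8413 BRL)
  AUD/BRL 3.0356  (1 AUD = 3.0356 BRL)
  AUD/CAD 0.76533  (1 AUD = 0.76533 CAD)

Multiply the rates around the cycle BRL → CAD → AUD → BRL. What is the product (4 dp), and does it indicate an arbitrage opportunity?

Around BRL → CAD → AUD → BRL: 1 ÷ 3.8413 ÷ 0.76533 × 3.0356 = 1.032565
Product > 1; profitable direction is BRL → CAD → AUD → BRL.

1.0326 (arbitrage exists)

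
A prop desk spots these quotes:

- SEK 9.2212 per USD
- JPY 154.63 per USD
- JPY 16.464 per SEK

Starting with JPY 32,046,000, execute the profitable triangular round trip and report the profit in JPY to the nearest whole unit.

Profit: JPY 593,597

Profitable loop is JPY → SEK → USD → JPY:
JPY 32,046,000 ÷ 16.464 = SEK 1,946,428.57
SEK 1,946,428.57 ÷ 9.2212 = USD 211,081.92
USD 211,081.92 × 154.63 = JPY 32,639,597
Profit = JPY 32,639,597 − JPY 32,046,000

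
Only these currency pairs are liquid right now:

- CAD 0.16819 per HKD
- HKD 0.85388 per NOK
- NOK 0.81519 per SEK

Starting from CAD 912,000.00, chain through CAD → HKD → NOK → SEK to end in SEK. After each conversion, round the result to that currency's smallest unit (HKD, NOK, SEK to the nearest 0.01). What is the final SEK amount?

CAD 912,000.00 ÷ 0.16819 = HKD 5,422,438.91
HKD 5,422,438.91 ÷ 0.85388 = NOK 6,350,352.40
NOK 6,350,352.40 ÷ 0.81519 = SEK 7,790,027.36

SEK 7,790,027.36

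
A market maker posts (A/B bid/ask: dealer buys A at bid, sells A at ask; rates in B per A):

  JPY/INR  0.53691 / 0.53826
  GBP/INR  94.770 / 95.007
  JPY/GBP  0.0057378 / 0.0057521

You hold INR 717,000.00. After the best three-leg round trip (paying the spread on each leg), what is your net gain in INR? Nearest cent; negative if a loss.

Net profit: INR 7,341.45

Best loop INR → JPY → GBP → INR:
INR 717,000.00 ÷ 0.53826 (buy JPY at ask) = JPY 1,332,070
JPY 1,332,070 × 0.0057378 (sell JPY at bid) = GBP 7,643.15
GBP 7,643.15 × 94.770 (sell GBP at bid) = INR 724,341.45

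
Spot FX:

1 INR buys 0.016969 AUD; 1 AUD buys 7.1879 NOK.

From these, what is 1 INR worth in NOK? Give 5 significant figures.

1 INR × 0.016969 = 0.016969 AUD
0.016969 AUD × 7.1879 = 0.121971 NOK

INR/NOK = 0.12197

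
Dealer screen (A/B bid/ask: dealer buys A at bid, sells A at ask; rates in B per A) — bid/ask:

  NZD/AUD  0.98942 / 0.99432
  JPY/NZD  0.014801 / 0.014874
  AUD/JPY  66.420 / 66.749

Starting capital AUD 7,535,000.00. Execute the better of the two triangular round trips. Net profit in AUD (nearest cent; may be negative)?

Net profit: AUD 97,811.56

Best loop AUD → NZD → JPY → AUD:
AUD 7,535,000.00 ÷ 0.99432 (buy NZD at ask) = NZD 7,578,043.29
NZD 7,578,043.29 ÷ 0.014874 (buy JPY at ask) = JPY 509,482,539
JPY 509,482,539 ÷ 66.749 (buy AUD at ask) = AUD 7,632,811.56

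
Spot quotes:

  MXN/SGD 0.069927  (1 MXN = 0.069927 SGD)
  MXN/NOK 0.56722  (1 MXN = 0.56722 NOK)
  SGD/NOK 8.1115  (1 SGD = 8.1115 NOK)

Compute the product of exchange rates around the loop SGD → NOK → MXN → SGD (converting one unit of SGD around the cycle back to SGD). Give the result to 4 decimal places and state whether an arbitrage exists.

Around SGD → NOK → MXN → SGD: 1 × 8.1115 ÷ 0.56722 × 0.069927 = 0.999987
Product ≈ 1 (deviation 0.001%, within rounding noise).

1.0000 (no arbitrage)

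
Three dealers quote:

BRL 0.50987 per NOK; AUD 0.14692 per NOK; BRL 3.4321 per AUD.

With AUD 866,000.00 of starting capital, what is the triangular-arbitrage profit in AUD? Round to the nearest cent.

Profitable loop is AUD → NOK → BRL → AUD:
AUD 866,000.00 ÷ 0.14692 = NOK 5,894,364.28
NOK 5,894,364.28 × 0.50987 = BRL 3,005,359.52
BRL 3,005,359.52 ÷ 3.4321 = AUD 875,661.99
Profit = AUD 875,661.99 − AUD 866,000.00

Profit: AUD 9,661.99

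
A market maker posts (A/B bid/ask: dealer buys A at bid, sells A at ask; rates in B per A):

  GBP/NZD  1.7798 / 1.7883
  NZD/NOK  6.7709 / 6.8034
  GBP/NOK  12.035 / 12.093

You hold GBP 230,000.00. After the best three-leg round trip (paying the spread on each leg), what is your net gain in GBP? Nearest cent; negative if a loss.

Net result: GBP -801.70 (no profitable arbitrage after spreads)

Best loop GBP → NZD → NOK → GBP:
GBP 230,000.00 × 1.7798 (sell GBP at bid) = NZD 409,354.00
NZD 409,354.00 × 6.7709 (sell NZD at bid) = NOK 2,771,695.00
NOK 2,771,695.00 ÷ 12.093 (buy GBP at ask) = GBP 229,198.30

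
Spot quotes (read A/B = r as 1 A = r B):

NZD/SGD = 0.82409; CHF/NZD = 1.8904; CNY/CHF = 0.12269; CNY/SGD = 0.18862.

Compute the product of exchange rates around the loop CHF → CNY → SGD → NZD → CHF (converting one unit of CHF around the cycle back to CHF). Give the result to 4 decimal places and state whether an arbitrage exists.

0.9868 (arbitrage exists)

Around CHF → CNY → SGD → NZD → CHF: 1 ÷ 0.12269 × 0.18862 ÷ 0.82409 ÷ 1.8904 = 0.986848
Product < 1; profitable direction is CHF → NZD → SGD → CNY → CHF.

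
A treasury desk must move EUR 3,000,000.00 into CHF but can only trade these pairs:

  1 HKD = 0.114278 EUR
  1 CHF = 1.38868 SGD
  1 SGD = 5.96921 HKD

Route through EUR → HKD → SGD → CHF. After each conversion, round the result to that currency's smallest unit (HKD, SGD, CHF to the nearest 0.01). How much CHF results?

CHF 3,166,938.17

EUR 3,000,000.00 ÷ 0.114278 = HKD 26,251,771.99
HKD 26,251,771.99 ÷ 5.96921 = SGD 4,397,863.70
SGD 4,397,863.70 ÷ 1.38868 = CHF 3,166,938.17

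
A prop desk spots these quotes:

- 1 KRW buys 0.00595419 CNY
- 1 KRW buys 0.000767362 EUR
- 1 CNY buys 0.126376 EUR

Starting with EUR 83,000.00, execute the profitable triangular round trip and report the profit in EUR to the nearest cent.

Profitable loop is EUR → CNY → KRW → EUR:
EUR 83,000.00 ÷ 0.126376 = CNY 656,770.27
CNY 656,770.27 ÷ 0.00595419 = KRW 110,303,882
KRW 110,303,882 × 0.000767362 = EUR 84,643.01
Profit = EUR 84,643.01 − EUR 83,000.00

Profit: EUR 1,643.01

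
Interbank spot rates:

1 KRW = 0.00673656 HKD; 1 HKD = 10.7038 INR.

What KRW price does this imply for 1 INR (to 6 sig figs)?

INR/KRW = 13.8683

1 INR ÷ 10.7038 = 0.0934248 HKD
0.0934248 HKD ÷ 0.00673656 = 13.8683 KRW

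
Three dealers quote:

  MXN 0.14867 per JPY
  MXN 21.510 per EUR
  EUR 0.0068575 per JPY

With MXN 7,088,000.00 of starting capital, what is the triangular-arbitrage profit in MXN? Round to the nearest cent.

Profit: MXN 55,989.76

Profitable loop is MXN → EUR → JPY → MXN:
MXN 7,088,000.00 ÷ 21.510 = EUR 329,521.15
EUR 329,521.15 ÷ 0.0068575 = JPY 48,052,665
JPY 48,052,665 × 0.14867 = MXN 7,143,989.76
Profit = MXN 7,143,989.76 − MXN 7,088,000.00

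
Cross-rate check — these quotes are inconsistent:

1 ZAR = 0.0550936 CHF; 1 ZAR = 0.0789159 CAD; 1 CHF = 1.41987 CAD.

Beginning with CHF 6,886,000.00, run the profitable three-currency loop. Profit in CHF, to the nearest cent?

Profitable loop is CHF → ZAR → CAD → CHF:
CHF 6,886,000.00 ÷ 0.0550936 = ZAR 124,987,294.35
ZAR 124,987,294.35 × 0.0789159 = CAD 9,863,484.82
CAD 9,863,484.82 ÷ 1.41987 = CHF 6,946,752.04
Profit = CHF 6,946,752.04 − CHF 6,886,000.00

Profit: CHF 60,752.04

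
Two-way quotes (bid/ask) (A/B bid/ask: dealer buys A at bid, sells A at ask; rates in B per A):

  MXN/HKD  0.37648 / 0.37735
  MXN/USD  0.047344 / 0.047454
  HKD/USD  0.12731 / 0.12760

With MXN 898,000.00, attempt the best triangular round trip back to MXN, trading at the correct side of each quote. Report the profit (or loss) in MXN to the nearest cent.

Net profit: MXN 9,001.36

Best loop MXN → HKD → USD → MXN:
MXN 898,000.00 × 0.37648 (sell MXN at bid) = HKD 338,079.04
HKD 338,079.04 × 0.12731 (sell HKD at bid) = USD 43,040.84
USD 43,040.84 ÷ 0.047454 (buy MXN at ask) = MXN 907,001.36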